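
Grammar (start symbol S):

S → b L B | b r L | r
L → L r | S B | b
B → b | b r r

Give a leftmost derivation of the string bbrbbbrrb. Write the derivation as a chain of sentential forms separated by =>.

S=>bLB=>bSBB=>bbLBBB=>bbSBBBB=>bbrBBBB=>bbrbBBB=>bbrbbBB=>bbrbbbrrB=>bbrbbbrrb

S => bLB   [S → b L B]
bLB => bSBB   [L → S B]
bSBB => bbLBBB   [S → b L B]
bbLBBB => bbSBBBB   [L → S B]
bbSBBBB => bbrBBBB   [S → r]
bbrBBBB => bbrbBBB   [B → b]
bbrbBBB => bbrbbBB   [B → b]
bbrbbBB => bbrbbbrrB   [B → b r r]
bbrbbbrrB => bbrbbbrrb   [B → b]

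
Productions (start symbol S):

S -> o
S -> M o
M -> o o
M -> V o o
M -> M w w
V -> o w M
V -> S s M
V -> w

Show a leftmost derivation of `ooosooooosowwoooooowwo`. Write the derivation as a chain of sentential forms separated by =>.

S => Mo   [S -> M o]
Mo => Mwwo   [M -> M w w]
Mwwo => Voowwo   [M -> V o o]
Voowwo => SsMoowwo   [V -> S s M]
SsMoowwo => MosMoowwo   [S -> M o]
MosMoowwo => VooosMoowwo   [M -> V o o]
VooosMoowwo => SsMooosMoowwo   [V -> S s M]
SsMooosMoowwo => MosMooosMoowwo   [S -> M o]
MosMooosMoowwo => ooosMooosMoowwo   [M -> o o]
ooosMooosMoowwo => ooosooooosMoowwo   [M -> o o]
ooosooooosMoowwo => ooosooooosVoooowwo   [M -> V o o]
ooosooooosVoooowwo => ooosooooosowMoooowwo   [V -> o w M]
ooosooooosowMoooowwo => ooosooooosowVoooooowwo   [M -> V o o]
ooosooooosowVoooooowwo => ooosooooosowwoooooowwo   [V -> w]

S=>Mo=>Mwwo=>Voowwo=>SsMoowwo=>MosMoowwo=>VooosMoowwo=>SsMooosMoowwo=>MosMooosMoowwo=>ooosMooosMoowwo=>ooosooooosMoowwo=>ooosooooosVoooowwo=>ooosooooosowMoooowwo=>ooosooooosowVoooooowwo=>ooosooooosowwoooooowwo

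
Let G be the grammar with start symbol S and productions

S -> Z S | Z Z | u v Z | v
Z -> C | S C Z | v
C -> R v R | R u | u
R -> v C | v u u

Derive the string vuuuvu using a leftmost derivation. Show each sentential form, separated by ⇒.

S ⇒ ZS   [S -> Z S]
ZS ⇒ CS   [Z -> C]
CS ⇒ RuS   [C -> R u]
RuS ⇒ vCuS   [R -> v C]
vCuS ⇒ vuuS   [C -> u]
vuuS ⇒ vuuuvZ   [S -> u v Z]
vuuuvZ ⇒ vuuuvC   [Z -> C]
vuuuvC ⇒ vuuuvu   [C -> u]

S⇒ZS⇒CS⇒RuS⇒vCuS⇒vuuS⇒vuuuvZ⇒vuuuvC⇒vuuuvu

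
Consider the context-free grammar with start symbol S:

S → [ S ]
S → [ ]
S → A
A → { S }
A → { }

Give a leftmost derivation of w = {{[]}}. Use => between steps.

S => A   [S → A]
A => {S}   [A → { S }]
{S} => {A}   [S → A]
{A} => {{S}}   [A → { S }]
{{S}} => {{[]}}   [S → [ ]]

S => A => {S} => {A} => {{S}} => {{[]}}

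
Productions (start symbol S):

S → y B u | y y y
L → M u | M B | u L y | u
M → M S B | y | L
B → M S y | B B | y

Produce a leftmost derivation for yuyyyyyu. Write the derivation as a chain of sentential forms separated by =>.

S=>yBu=>yBBu=>yMSyBu=>yLSyBu=>yuSyBu=>yuyyyyBu=>yuyyyyyu

S => yBu   [S → y B u]
yBu => yBBu   [B → B B]
yBBu => yMSyBu   [B → M S y]
yMSyBu => yLSyBu   [M → L]
yLSyBu => yuSyBu   [L → u]
yuSyBu => yuyyyyBu   [S → y y y]
yuyyyyBu => yuyyyyyu   [B → y]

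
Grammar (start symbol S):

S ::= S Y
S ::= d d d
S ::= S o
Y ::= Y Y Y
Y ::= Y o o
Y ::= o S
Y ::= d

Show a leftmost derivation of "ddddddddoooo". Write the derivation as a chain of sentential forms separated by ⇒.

S ⇒ So ⇒ Soo ⇒ SYoo ⇒ dddYoo ⇒ dddYoooo ⇒ dddYYYoooo ⇒ dddYYYYYoooo ⇒ ddddYYYYoooo ⇒ dddddYYYoooo ⇒ ddddddYYoooo ⇒ dddddddYoooo ⇒ ddddddddoooo

S ⇒ So   [S ::= S o]
So ⇒ Soo   [S ::= S o]
Soo ⇒ SYoo   [S ::= S Y]
SYoo ⇒ dddYoo   [S ::= d d d]
dddYoo ⇒ dddYoooo   [Y ::= Y o o]
dddYoooo ⇒ dddYYYoooo   [Y ::= Y Y Y]
dddYYYoooo ⇒ dddYYYYYoooo   [Y ::= Y Y Y]
dddYYYYYoooo ⇒ ddddYYYYoooo   [Y ::= d]
ddddYYYYoooo ⇒ dddddYYYoooo   [Y ::= d]
dddddYYYoooo ⇒ ddddddYYoooo   [Y ::= d]
ddddddYYoooo ⇒ dddddddYoooo   [Y ::= d]
dddddddYoooo ⇒ ddddddddoooo   [Y ::= d]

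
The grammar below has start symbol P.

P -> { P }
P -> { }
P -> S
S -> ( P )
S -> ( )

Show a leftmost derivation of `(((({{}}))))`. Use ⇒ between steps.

P ⇒ S   [P -> S]
S ⇒ (P)   [S -> ( P )]
(P) ⇒ (S)   [P -> S]
(S) ⇒ ((P))   [S -> ( P )]
((P)) ⇒ ((S))   [P -> S]
((S)) ⇒ (((P)))   [S -> ( P )]
(((P))) ⇒ (((S)))   [P -> S]
(((S))) ⇒ ((((P))))   [S -> ( P )]
((((P)))) ⇒ (((({P}))))   [P -> { P }]
(((({P})))) ⇒ (((({{}}))))   [P -> { }]

P ⇒ S ⇒ (P) ⇒ (S) ⇒ ((P)) ⇒ ((S)) ⇒ (((P))) ⇒ (((S))) ⇒ ((((P)))) ⇒ (((({P})))) ⇒ (((({{}}))))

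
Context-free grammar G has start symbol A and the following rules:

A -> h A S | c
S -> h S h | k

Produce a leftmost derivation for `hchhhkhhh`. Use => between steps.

A => hAS => hcS => hchSh => hchhShh => hchhhShhh => hchhhkhhh

A => hAS   [A -> h A S]
hAS => hcS   [A -> c]
hcS => hchSh   [S -> h S h]
hchSh => hchhShh   [S -> h S h]
hchhShh => hchhhShhh   [S -> h S h]
hchhhShhh => hchhhkhhh   [S -> k]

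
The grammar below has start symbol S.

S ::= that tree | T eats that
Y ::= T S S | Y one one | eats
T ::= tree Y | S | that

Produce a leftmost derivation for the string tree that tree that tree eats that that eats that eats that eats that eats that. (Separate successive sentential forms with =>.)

S => T eats that   [S ::= T eats that]
T eats that => tree Y eats that   [T ::= tree Y]
tree Y eats that => tree T S S eats that   [Y ::= T S S]
tree T S S eats that => tree S S S eats that   [T ::= S]
tree S S S eats that => tree that tree S S eats that   [S ::= that tree]
tree that tree S S eats that => tree that tree T eats that S eats that   [S ::= T eats that]
tree that tree T eats that S eats that => tree that tree S eats that S eats that   [T ::= S]
tree that tree S eats that S eats that => tree that tree that tree eats that S eats that   [S ::= that tree]
tree that tree that tree eats that S eats that => tree that tree that tree eats that T eats that eats that   [S ::= T eats that]
tree that tree that tree eats that T eats that eats that => tree that tree that tree eats that S eats that eats that   [T ::= S]
tree that tree that tree eats that S eats that eats that => tree that tree that tree eats that T eats that eats that eats that   [S ::= T eats that]
tree that tree that tree eats that T eats that eats that eats that => tree that tree that tree eats that S eats that eats that eats that   [T ::= S]
tree that tree that tree eats that S eats that eats that eats that => tree that tree that tree eats that T eats that eats that eats that eats that   [S ::= T eats that]
tree that tree that tree eats that T eats that eats that eats that eats that => tree that tree that tree eats that that eats that eats that eats that eats that   [T ::= that]

S => T eats that => tree Y eats that => tree T S S eats that => tree S S S eats that => tree that tree S S eats that => tree that tree T eats that S eats that => tree that tree S eats that S eats that => tree that tree that tree eats that S eats that => tree that tree that tree eats that T eats that eats that => tree that tree that tree eats that S eats that eats that => tree that tree that tree eats that T eats that eats that eats that => tree that tree that tree eats that S eats that eats that eats that => tree that tree that tree eats that T eats that eats that eats that eats that => tree that tree that tree eats that that eats that eats that eats that eats that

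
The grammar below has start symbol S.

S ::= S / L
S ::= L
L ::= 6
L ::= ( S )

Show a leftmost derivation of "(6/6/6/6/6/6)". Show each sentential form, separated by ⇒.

S ⇒ L   [S ::= L]
L ⇒ (S)   [L ::= ( S )]
(S) ⇒ (S/L)   [S ::= S / L]
(S/L) ⇒ (S/L/L)   [S ::= S / L]
(S/L/L) ⇒ (S/L/L/L)   [S ::= S / L]
(S/L/L/L) ⇒ (S/L/L/L/L)   [S ::= S / L]
(S/L/L/L/L) ⇒ (S/L/L/L/L/L)   [S ::= S / L]
(S/L/L/L/L/L) ⇒ (L/L/L/L/L/L)   [S ::= L]
(L/L/L/L/L/L) ⇒ (6/L/L/L/L/L)   [L ::= 6]
(6/L/L/L/L/L) ⇒ (6/6/L/L/L/L)   [L ::= 6]
(6/6/L/L/L/L) ⇒ (6/6/6/L/L/L)   [L ::= 6]
(6/6/6/L/L/L) ⇒ (6/6/6/6/L/L)   [L ::= 6]
(6/6/6/6/L/L) ⇒ (6/6/6/6/6/L)   [L ::= 6]
(6/6/6/6/6/L) ⇒ (6/6/6/6/6/6)   [L ::= 6]

S ⇒ L ⇒ (S) ⇒ (S/L) ⇒ (S/L/L) ⇒ (S/L/L/L) ⇒ (S/L/L/L/L) ⇒ (S/L/L/L/L/L) ⇒ (L/L/L/L/L/L) ⇒ (6/L/L/L/L/L) ⇒ (6/6/L/L/L/L) ⇒ (6/6/6/L/L/L) ⇒ (6/6/6/6/L/L) ⇒ (6/6/6/6/6/L) ⇒ (6/6/6/6/6/6)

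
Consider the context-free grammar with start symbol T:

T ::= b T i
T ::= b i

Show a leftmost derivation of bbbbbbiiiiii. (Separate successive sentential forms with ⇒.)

T⇒bTi⇒bbTii⇒bbbTiii⇒bbbbTiiii⇒bbbbbTiiiii⇒bbbbbbiiiiii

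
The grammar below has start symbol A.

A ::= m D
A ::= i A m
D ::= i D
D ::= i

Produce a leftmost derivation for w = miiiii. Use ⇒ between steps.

A⇒mD⇒miD⇒miiD⇒miiiD⇒miiiiD⇒miiiii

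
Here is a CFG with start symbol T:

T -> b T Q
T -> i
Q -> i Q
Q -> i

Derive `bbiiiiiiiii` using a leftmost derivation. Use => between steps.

T => bTQ   [T -> b T Q]
bTQ => bbTQQ   [T -> b T Q]
bbTQQ => bbiQQ   [T -> i]
bbiQQ => bbiiQQ   [Q -> i Q]
bbiiQQ => bbiiiQQ   [Q -> i Q]
bbiiiQQ => bbiiiiQ   [Q -> i]
bbiiiiQ => bbiiiiiQ   [Q -> i Q]
bbiiiiiQ => bbiiiiiiQ   [Q -> i Q]
bbiiiiiiQ => bbiiiiiiiQ   [Q -> i Q]
bbiiiiiiiQ => bbiiiiiiiiQ   [Q -> i Q]
bbiiiiiiiiQ => bbiiiiiiiii   [Q -> i]

T => bTQ => bbTQQ => bbiQQ => bbiiQQ => bbiiiQQ => bbiiiiQ => bbiiiiiQ => bbiiiiiiQ => bbiiiiiiiQ => bbiiiiiiiiQ => bbiiiiiiiii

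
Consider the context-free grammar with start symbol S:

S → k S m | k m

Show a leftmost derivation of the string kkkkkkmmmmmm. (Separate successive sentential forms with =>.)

S => kSm => kkSmm => kkkSmmm => kkkkSmmmm => kkkkkSmmmmm => kkkkkkmmmmmm

S => kSm   [S → k S m]
kSm => kkSmm   [S → k S m]
kkSmm => kkkSmmm   [S → k S m]
kkkSmmm => kkkkSmmmm   [S → k S m]
kkkkSmmmm => kkkkkSmmmmm   [S → k S m]
kkkkkSmmmmm => kkkkkkmmmmmm   [S → k m]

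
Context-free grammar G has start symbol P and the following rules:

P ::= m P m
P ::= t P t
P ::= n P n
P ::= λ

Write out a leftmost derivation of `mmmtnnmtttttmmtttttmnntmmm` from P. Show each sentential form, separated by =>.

P=>mPm=>mmPmm=>mmmPmmm=>mmmtPtmmm=>mmmtnPntmmm=>mmmtnnPnntmmm=>mmmtnnmPmnntmmm=>mmmtnnmtPtmnntmmm=>mmmtnnmttPttmnntmmm=>mmmtnnmtttPtttmnntmmm=>mmmtnnmttttPttttmnntmmm=>mmmtnnmtttttPtttttmnntmmm=>mmmtnnmtttttmPmtttttmnntmmm=>mmmtnnmtttttmmtttttmnntmmm

P => mPm   [P ::= m P m]
mPm => mmPmm   [P ::= m P m]
mmPmm => mmmPmmm   [P ::= m P m]
mmmPmmm => mmmtPtmmm   [P ::= t P t]
mmmtPtmmm => mmmtnPntmmm   [P ::= n P n]
mmmtnPntmmm => mmmtnnPnntmmm   [P ::= n P n]
mmmtnnPnntmmm => mmmtnnmPmnntmmm   [P ::= m P m]
mmmtnnmPmnntmmm => mmmtnnmtPtmnntmmm   [P ::= t P t]
mmmtnnmtPtmnntmmm => mmmtnnmttPttmnntmmm   [P ::= t P t]
mmmtnnmttPttmnntmmm => mmmtnnmtttPtttmnntmmm   [P ::= t P t]
mmmtnnmtttPtttmnntmmm => mmmtnnmttttPttttmnntmmm   [P ::= t P t]
mmmtnnmttttPttttmnntmmm => mmmtnnmtttttPtttttmnntmmm   [P ::= t P t]
mmmtnnmtttttPtttttmnntmmm => mmmtnnmtttttmPmtttttmnntmmm   [P ::= m P m]
mmmtnnmtttttmPmtttttmnntmmm => mmmtnnmtttttmmtttttmnntmmm   [P ::= λ]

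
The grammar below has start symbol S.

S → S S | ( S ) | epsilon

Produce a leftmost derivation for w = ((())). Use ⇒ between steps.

S ⇒ SS ⇒ (S)S ⇒ ((S))S ⇒ ((SS))S ⇒ (((S)S))S ⇒ ((()S))S ⇒ ((()))S ⇒ ((()))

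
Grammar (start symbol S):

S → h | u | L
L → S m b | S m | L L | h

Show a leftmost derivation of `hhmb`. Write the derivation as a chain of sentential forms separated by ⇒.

S ⇒ L   [S → L]
L ⇒ Smb   [L → S m b]
Smb ⇒ Lmb   [S → L]
Lmb ⇒ LLmb   [L → L L]
LLmb ⇒ hLmb   [L → h]
hLmb ⇒ hhmb   [L → h]

S ⇒ L ⇒ Smb ⇒ Lmb ⇒ LLmb ⇒ hLmb ⇒ hhmb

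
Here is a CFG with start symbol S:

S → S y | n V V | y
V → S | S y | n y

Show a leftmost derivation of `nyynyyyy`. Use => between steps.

S => nVV => nSyV => nyyV => nyySy => nyynVVy => nyynSyVy => nyynyyVy => nyynyySy => nyynyyyy

S => nVV   [S → n V V]
nVV => nSyV   [V → S y]
nSyV => nyyV   [S → y]
nyyV => nyySy   [V → S y]
nyySy => nyynVVy   [S → n V V]
nyynVVy => nyynSyVy   [V → S y]
nyynSyVy => nyynyyVy   [S → y]
nyynyyVy => nyynyySy   [V → S]
nyynyySy => nyynyyyy   [S → y]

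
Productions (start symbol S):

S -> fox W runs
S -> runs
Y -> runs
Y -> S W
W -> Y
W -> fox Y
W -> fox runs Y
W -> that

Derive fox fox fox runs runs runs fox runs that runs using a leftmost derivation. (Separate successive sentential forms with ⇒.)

S ⇒ fox W runs ⇒ fox Y runs ⇒ fox S W runs ⇒ fox fox W runs W runs ⇒ fox fox fox runs Y runs W runs ⇒ fox fox fox runs runs runs W runs ⇒ fox fox fox runs runs runs fox Y runs ⇒ fox fox fox runs runs runs fox S W runs ⇒ fox fox fox runs runs runs fox runs W runs ⇒ fox fox fox runs runs runs fox runs that runs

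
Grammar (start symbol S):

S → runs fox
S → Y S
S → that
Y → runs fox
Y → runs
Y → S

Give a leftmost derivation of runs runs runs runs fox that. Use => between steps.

S => Y S => runs S => runs Y S => runs runs S => runs runs Y S => runs runs S S => runs runs Y S S => runs runs runs S S => runs runs runs runs fox S => runs runs runs runs fox that

S => Y S   [S → Y S]
Y S => runs S   [Y → runs]
runs S => runs Y S   [S → Y S]
runs Y S => runs runs S   [Y → runs]
runs runs S => runs runs Y S   [S → Y S]
runs runs Y S => runs runs S S   [Y → S]
runs runs S S => runs runs Y S S   [S → Y S]
runs runs Y S S => runs runs runs S S   [Y → runs]
runs runs runs S S => runs runs runs runs fox S   [S → runs fox]
runs runs runs runs fox S => runs runs runs runs fox that   [S → that]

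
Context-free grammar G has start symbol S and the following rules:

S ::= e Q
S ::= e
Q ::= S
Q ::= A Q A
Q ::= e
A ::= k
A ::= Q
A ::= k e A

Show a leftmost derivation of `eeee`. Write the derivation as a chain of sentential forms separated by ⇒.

S ⇒ eQ   [S ::= e Q]
eQ ⇒ eS   [Q ::= S]
eS ⇒ eeQ   [S ::= e Q]
eeQ ⇒ eeS   [Q ::= S]
eeS ⇒ eeeQ   [S ::= e Q]
eeeQ ⇒ eeeS   [Q ::= S]
eeeS ⇒ eeee   [S ::= e]

S⇒eQ⇒eS⇒eeQ⇒eeS⇒eeeQ⇒eeeS⇒eeee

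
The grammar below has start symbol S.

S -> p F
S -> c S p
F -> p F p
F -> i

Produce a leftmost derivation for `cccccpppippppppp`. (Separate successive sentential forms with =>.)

S => cSp => ccSpp => cccSppp => ccccSpppp => cccccSppppp => cccccpFppppp => cccccppFpppppp => cccccpppFppppppp => cccccpppippppppp

S => cSp   [S -> c S p]
cSp => ccSpp   [S -> c S p]
ccSpp => cccSppp   [S -> c S p]
cccSppp => ccccSpppp   [S -> c S p]
ccccSpppp => cccccSppppp   [S -> c S p]
cccccSppppp => cccccpFppppp   [S -> p F]
cccccpFppppp => cccccppFpppppp   [F -> p F p]
cccccppFpppppp => cccccpppFppppppp   [F -> p F p]
cccccpppFppppppp => cccccpppippppppp   [F -> i]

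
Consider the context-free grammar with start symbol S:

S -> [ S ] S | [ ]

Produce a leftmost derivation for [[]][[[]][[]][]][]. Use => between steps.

S => [S]S => [[]]S => [[]][S]S => [[]][[S]S]S => [[]][[[]]S]S => [[]][[[]][S]S]S => [[]][[[]][[]]S]S => [[]][[[]][[]][]]S => [[]][[[]][[]][]][]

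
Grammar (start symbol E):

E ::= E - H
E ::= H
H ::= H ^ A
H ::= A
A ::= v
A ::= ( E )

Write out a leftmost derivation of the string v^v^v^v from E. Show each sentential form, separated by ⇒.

E ⇒ H   [E ::= H]
H ⇒ H^A   [H ::= H ^ A]
H^A ⇒ H^A^A   [H ::= H ^ A]
H^A^A ⇒ H^A^A^A   [H ::= H ^ A]
H^A^A^A ⇒ A^A^A^A   [H ::= A]
A^A^A^A ⇒ v^A^A^A   [A ::= v]
v^A^A^A ⇒ v^v^A^A   [A ::= v]
v^v^A^A ⇒ v^v^v^A   [A ::= v]
v^v^v^A ⇒ v^v^v^v   [A ::= v]

E ⇒ H ⇒ H^A ⇒ H^A^A ⇒ H^A^A^A ⇒ A^A^A^A ⇒ v^A^A^A ⇒ v^v^A^A ⇒ v^v^v^A ⇒ v^v^v^v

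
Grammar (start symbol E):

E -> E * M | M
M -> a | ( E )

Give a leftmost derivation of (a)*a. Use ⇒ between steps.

E ⇒ E*M ⇒ M*M ⇒ (E)*M ⇒ (M)*M ⇒ (a)*M ⇒ (a)*a

E ⇒ E*M   [E -> E * M]
E*M ⇒ M*M   [E -> M]
M*M ⇒ (E)*M   [M -> ( E )]
(E)*M ⇒ (M)*M   [E -> M]
(M)*M ⇒ (a)*M   [M -> a]
(a)*M ⇒ (a)*a   [M -> a]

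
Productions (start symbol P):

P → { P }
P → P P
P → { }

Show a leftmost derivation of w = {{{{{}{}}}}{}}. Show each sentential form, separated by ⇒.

P ⇒ {P} ⇒ {PP} ⇒ {{P}P} ⇒ {{{P}}P} ⇒ {{{{P}}}P} ⇒ {{{{PP}}}P} ⇒ {{{{{}P}}}P} ⇒ {{{{{}{}}}}P} ⇒ {{{{{}{}}}}{}}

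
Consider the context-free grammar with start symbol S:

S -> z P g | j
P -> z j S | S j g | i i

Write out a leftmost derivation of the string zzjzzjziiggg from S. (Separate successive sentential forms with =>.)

S => zPg => zzjSg => zzjzPgg => zzjzzjSgg => zzjzzjzPggg => zzjzzjziiggg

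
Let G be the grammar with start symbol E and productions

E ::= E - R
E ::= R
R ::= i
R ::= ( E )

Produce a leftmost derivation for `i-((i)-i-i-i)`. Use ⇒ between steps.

E ⇒ E-R ⇒ R-R ⇒ i-R ⇒ i-(E) ⇒ i-(E-R) ⇒ i-(E-R-R) ⇒ i-(E-R-R-R) ⇒ i-(R-R-R-R) ⇒ i-((E)-R-R-R) ⇒ i-((R)-R-R-R) ⇒ i-((i)-R-R-R) ⇒ i-((i)-i-R-R) ⇒ i-((i)-i-i-R) ⇒ i-((i)-i-i-i)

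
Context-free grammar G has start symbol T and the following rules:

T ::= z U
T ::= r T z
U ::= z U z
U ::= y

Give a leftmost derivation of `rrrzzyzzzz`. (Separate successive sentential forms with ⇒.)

T ⇒ rTz   [T ::= r T z]
rTz ⇒ rrTzz   [T ::= r T z]
rrTzz ⇒ rrrTzzz   [T ::= r T z]
rrrTzzz ⇒ rrrzUzzz   [T ::= z U]
rrrzUzzz ⇒ rrrzzUzzzz   [U ::= z U z]
rrrzzUzzzz ⇒ rrrzzyzzzz   [U ::= y]

T⇒rTz⇒rrTzz⇒rrrTzzz⇒rrrzUzzz⇒rrrzzUzzzz⇒rrrzzyzzzz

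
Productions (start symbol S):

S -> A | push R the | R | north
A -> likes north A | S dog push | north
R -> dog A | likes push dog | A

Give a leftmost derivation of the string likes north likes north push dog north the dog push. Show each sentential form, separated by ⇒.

S ⇒ A   [S -> A]
A ⇒ likes north A   [A -> likes north A]
likes north A ⇒ likes north likes north A   [A -> likes north A]
likes north likes north A ⇒ likes north likes north S dog push   [A -> S dog push]
likes north likes north S dog push ⇒ likes north likes north push R the dog push   [S -> push R the]
likes north likes north push R the dog push ⇒ likes north likes north push dog A the dog push   [R -> dog A]
likes north likes north push dog A the dog push ⇒ likes north likes north push dog north the dog push   [A -> north]

S ⇒ A ⇒ likes north A ⇒ likes north likes north A ⇒ likes north likes north S dog push ⇒ likes north likes north push R the dog push ⇒ likes north likes north push dog A the dog push ⇒ likes north likes north push dog north the dog push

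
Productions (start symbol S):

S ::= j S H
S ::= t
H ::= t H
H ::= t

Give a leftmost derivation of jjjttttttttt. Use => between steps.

S => jSH   [S ::= j S H]
jSH => jjSHH   [S ::= j S H]
jjSHH => jjjSHHH   [S ::= j S H]
jjjSHHH => jjjtHHH   [S ::= t]
jjjtHHH => jjjttHHH   [H ::= t H]
jjjttHHH => jjjtttHHH   [H ::= t H]
jjjtttHHH => jjjttttHHH   [H ::= t H]
jjjttttHHH => jjjtttttHHH   [H ::= t H]
jjjtttttHHH => jjjttttttHHH   [H ::= t H]
jjjttttttHHH => jjjtttttttHH   [H ::= t]
jjjtttttttHH => jjjttttttttH   [H ::= t]
jjjttttttttH => jjjttttttttt   [H ::= t]

S => jSH => jjSHH => jjjSHHH => jjjtHHH => jjjttHHH => jjjtttHHH => jjjttttHHH => jjjtttttHHH => jjjttttttHHH => jjjtttttttHH => jjjttttttttH => jjjttttttttt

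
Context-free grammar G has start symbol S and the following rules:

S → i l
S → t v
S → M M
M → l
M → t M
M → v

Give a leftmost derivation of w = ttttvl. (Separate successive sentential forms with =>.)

S => MM => tMM => ttMM => tttMM => ttttMM => ttttvM => ttttvl

S => MM   [S → M M]
MM => tMM   [M → t M]
tMM => ttMM   [M → t M]
ttMM => tttMM   [M → t M]
tttMM => ttttMM   [M → t M]
ttttMM => ttttvM   [M → v]
ttttvM => ttttvl   [M → l]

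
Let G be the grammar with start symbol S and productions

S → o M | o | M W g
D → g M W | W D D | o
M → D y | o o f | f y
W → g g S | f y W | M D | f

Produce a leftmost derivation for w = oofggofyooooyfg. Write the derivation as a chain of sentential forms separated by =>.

S => MWg   [S → M W g]
MWg => DyWg   [M → D y]
DyWg => WDDyWg   [D → W D D]
WDDyWg => MDDDyWg   [W → M D]
MDDDyWg => oofDDDyWg   [M → o o f]
oofDDDyWg => oofWDDDDyWg   [D → W D D]
oofWDDDDyWg => oofggSDDDDyWg   [W → g g S]
oofggSDDDDyWg => oofggoMDDDDyWg   [S → o M]
oofggoMDDDDyWg => oofggofyDDDDyWg   [M → f y]
oofggofyDDDDyWg => oofggofyoDDDyWg   [D → o]
oofggofyoDDDyWg => oofggofyooDDyWg   [D → o]
oofggofyooDDyWg => oofggofyoooDyWg   [D → o]
oofggofyoooDyWg => oofggofyooooyWg   [D → o]
oofggofyooooyWg => oofggofyooooyfg   [W → f]

S=>MWg=>DyWg=>WDDyWg=>MDDDyWg=>oofDDDyWg=>oofWDDDDyWg=>oofggSDDDDyWg=>oofggoMDDDDyWg=>oofggofyDDDDyWg=>oofggofyoDDDyWg=>oofggofyooDDyWg=>oofggofyoooDyWg=>oofggofyooooyWg=>oofggofyooooyfg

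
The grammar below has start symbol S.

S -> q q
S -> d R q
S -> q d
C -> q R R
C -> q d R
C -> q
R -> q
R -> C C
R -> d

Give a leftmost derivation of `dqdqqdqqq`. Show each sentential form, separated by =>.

S => dRq   [S -> d R q]
dRq => dCCq   [R -> C C]
dCCq => dqdRCq   [C -> q d R]
dqdRCq => dqdqCq   [R -> q]
dqdqCq => dqdqqdRq   [C -> q d R]
dqdqqdRq => dqdqqdCCq   [R -> C C]
dqdqqdCCq => dqdqqdqCq   [C -> q]
dqdqqdqCq => dqdqqdqqq   [C -> q]

S=>dRq=>dCCq=>dqdRCq=>dqdqCq=>dqdqqdRq=>dqdqqdCCq=>dqdqqdqCq=>dqdqqdqqq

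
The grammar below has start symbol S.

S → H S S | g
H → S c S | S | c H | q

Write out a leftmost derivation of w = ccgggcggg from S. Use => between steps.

S=>HSS=>ScSSS=>HSScSSS=>cHSScSSS=>ccHSScSSS=>ccSSScSSS=>ccgSScSSS=>ccggScSSS=>ccgggcSSS=>ccgggcgSS=>ccgggcggS=>ccgggcggg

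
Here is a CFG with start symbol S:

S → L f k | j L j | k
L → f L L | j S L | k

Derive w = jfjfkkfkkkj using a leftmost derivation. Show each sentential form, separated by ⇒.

S ⇒ jLj ⇒ jfLLj ⇒ jfjSLLj ⇒ jfjLfkLLj ⇒ jfjfLLfkLLj ⇒ jfjfkLfkLLj ⇒ jfjfkkfkLLj ⇒ jfjfkkfkkLj ⇒ jfjfkkfkkkj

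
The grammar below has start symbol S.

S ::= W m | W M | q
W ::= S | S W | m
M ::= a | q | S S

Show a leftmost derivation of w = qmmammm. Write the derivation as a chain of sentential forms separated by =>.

S => Wm => Sm => Wmm => SWmm => WMWmm => SMWmm => WmMWmm => SWmMWmm => qWmMWmm => qmmMWmm => qmmaWmm => qmmammm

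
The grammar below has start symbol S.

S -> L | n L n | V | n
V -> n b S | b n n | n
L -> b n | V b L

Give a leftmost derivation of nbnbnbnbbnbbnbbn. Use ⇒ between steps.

S ⇒ V   [S -> V]
V ⇒ nbS   [V -> n b S]
nbS ⇒ nbV   [S -> V]
nbV ⇒ nbnbS   [V -> n b S]
nbnbS ⇒ nbnbL   [S -> L]
nbnbL ⇒ nbnbVbL   [L -> V b L]
nbnbVbL ⇒ nbnbnbSbL   [V -> n b S]
nbnbnbSbL ⇒ nbnbnbLbL   [S -> L]
nbnbnbLbL ⇒ nbnbnbVbLbL   [L -> V b L]
nbnbnbVbLbL ⇒ nbnbnbnbSbLbL   [V -> n b S]
nbnbnbnbSbLbL ⇒ nbnbnbnbLbLbL   [S -> L]
nbnbnbnbLbLbL ⇒ nbnbnbnbbnbLbL   [L -> b n]
nbnbnbnbbnbLbL ⇒ nbnbnbnbbnbbnbL   [L -> b n]
nbnbnbnbbnbbnbL ⇒ nbnbnbnbbnbbnbbn   [L -> b n]

S⇒V⇒nbS⇒nbV⇒nbnbS⇒nbnbL⇒nbnbVbL⇒nbnbnbSbL⇒nbnbnbLbL⇒nbnbnbVbLbL⇒nbnbnbnbSbLbL⇒nbnbnbnbLbLbL⇒nbnbnbnbbnbLbL⇒nbnbnbnbbnbbnbL⇒nbnbnbnbbnbbnbbn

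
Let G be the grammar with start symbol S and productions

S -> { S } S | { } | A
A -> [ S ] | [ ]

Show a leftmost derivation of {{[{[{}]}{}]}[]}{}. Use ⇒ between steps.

S⇒{S}S⇒{{S}S}S⇒{{A}S}S⇒{{[S]}S}S⇒{{[{S}S]}S}S⇒{{[{A}S]}S}S⇒{{[{[S]}S]}S}S⇒{{[{[{}]}S]}S}S⇒{{[{[{}]}{}]}S}S⇒{{[{[{}]}{}]}A}S⇒{{[{[{}]}{}]}[]}S⇒{{[{[{}]}{}]}[]}{}

S ⇒ {S}S   [S -> { S } S]
{S}S ⇒ {{S}S}S   [S -> { S } S]
{{S}S}S ⇒ {{A}S}S   [S -> A]
{{A}S}S ⇒ {{[S]}S}S   [A -> [ S ]]
{{[S]}S}S ⇒ {{[{S}S]}S}S   [S -> { S } S]
{{[{S}S]}S}S ⇒ {{[{A}S]}S}S   [S -> A]
{{[{A}S]}S}S ⇒ {{[{[S]}S]}S}S   [A -> [ S ]]
{{[{[S]}S]}S}S ⇒ {{[{[{}]}S]}S}S   [S -> { }]
{{[{[{}]}S]}S}S ⇒ {{[{[{}]}{}]}S}S   [S -> { }]
{{[{[{}]}{}]}S}S ⇒ {{[{[{}]}{}]}A}S   [S -> A]
{{[{[{}]}{}]}A}S ⇒ {{[{[{}]}{}]}[]}S   [A -> [ ]]
{{[{[{}]}{}]}[]}S ⇒ {{[{[{}]}{}]}[]}{}   [S -> { }]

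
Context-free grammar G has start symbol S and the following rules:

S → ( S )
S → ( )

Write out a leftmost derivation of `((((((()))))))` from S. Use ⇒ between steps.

S ⇒ (S) ⇒ ((S)) ⇒ (((S))) ⇒ ((((S)))) ⇒ (((((S))))) ⇒ ((((((S)))))) ⇒ ((((((()))))))

S ⇒ (S)   [S → ( S )]
(S) ⇒ ((S))   [S → ( S )]
((S)) ⇒ (((S)))   [S → ( S )]
(((S))) ⇒ ((((S))))   [S → ( S )]
((((S)))) ⇒ (((((S)))))   [S → ( S )]
(((((S))))) ⇒ ((((((S))))))   [S → ( S )]
((((((S)))))) ⇒ ((((((()))))))   [S → ( )]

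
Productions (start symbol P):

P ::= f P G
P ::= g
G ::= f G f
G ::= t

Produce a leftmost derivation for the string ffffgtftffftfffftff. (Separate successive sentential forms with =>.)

P=>fPG=>ffPGG=>fffPGGG=>ffffPGGGG=>ffffgGGGG=>ffffgtGGG=>ffffgtfGfGG=>ffffgtftfGG=>ffffgtftffGfG=>ffffgtftfffGffG=>ffffgtftffftffG=>ffffgtftffftfffGf=>ffffgtftffftffffGff=>ffffgtftffftfffftff

P => fPG   [P ::= f P G]
fPG => ffPGG   [P ::= f P G]
ffPGG => fffPGGG   [P ::= f P G]
fffPGGG => ffffPGGGG   [P ::= f P G]
ffffPGGGG => ffffgGGGG   [P ::= g]
ffffgGGGG => ffffgtGGG   [G ::= t]
ffffgtGGG => ffffgtfGfGG   [G ::= f G f]
ffffgtfGfGG => ffffgtftfGG   [G ::= t]
ffffgtftfGG => ffffgtftffGfG   [G ::= f G f]
ffffgtftffGfG => ffffgtftfffGffG   [G ::= f G f]
ffffgtftfffGffG => ffffgtftffftffG   [G ::= t]
ffffgtftffftffG => ffffgtftffftfffGf   [G ::= f G f]
ffffgtftffftfffGf => ffffgtftffftffffGff   [G ::= f G f]
ffffgtftffftffffGff => ffffgtftffftfffftff   [G ::= t]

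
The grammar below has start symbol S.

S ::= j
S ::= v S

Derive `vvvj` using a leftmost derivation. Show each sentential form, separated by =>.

S => vS => vvS => vvvS => vvvj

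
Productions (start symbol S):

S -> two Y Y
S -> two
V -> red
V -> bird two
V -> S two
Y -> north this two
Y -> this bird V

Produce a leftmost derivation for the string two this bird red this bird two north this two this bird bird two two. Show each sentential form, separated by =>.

S => two Y Y => two this bird V Y => two this bird red Y => two this bird red this bird V => two this bird red this bird S two => two this bird red this bird two Y Y two => two this bird red this bird two north this two Y two => two this bird red this bird two north this two this bird V two => two this bird red this bird two north this two this bird bird two two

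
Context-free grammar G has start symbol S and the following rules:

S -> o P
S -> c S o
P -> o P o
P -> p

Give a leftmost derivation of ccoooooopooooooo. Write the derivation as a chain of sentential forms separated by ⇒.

S⇒cSo⇒ccSoo⇒ccoPoo⇒ccooPooo⇒ccoooPoooo⇒ccooooPooooo⇒ccoooooPoooooo⇒ccooooooPooooooo⇒ccoooooopooooooo

S ⇒ cSo   [S -> c S o]
cSo ⇒ ccSoo   [S -> c S o]
ccSoo ⇒ ccoPoo   [S -> o P]
ccoPoo ⇒ ccooPooo   [P -> o P o]
ccooPooo ⇒ ccoooPoooo   [P -> o P o]
ccoooPoooo ⇒ ccooooPooooo   [P -> o P o]
ccooooPooooo ⇒ ccoooooPoooooo   [P -> o P o]
ccoooooPoooooo ⇒ ccooooooPooooooo   [P -> o P o]
ccooooooPooooooo ⇒ ccoooooopooooooo   [P -> p]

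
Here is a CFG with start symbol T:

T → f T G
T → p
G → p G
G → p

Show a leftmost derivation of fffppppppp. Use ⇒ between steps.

T ⇒ fTG ⇒ ffTGG ⇒ fffTGGG ⇒ fffpGGG ⇒ fffppGGG ⇒ fffpppGG ⇒ fffppppGG ⇒ fffpppppGG ⇒ fffppppppG ⇒ fffppppppp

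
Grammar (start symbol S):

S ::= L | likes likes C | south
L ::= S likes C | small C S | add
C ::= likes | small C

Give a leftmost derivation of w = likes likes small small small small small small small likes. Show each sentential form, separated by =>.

S => likes likes C   [S ::= likes likes C]
likes likes C => likes likes small C   [C ::= small C]
likes likes small C => likes likes small small C   [C ::= small C]
likes likes small small C => likes likes small small small C   [C ::= small C]
likes likes small small small C => likes likes small small small small C   [C ::= small C]
likes likes small small small small C => likes likes small small small small small C   [C ::= small C]
likes likes small small small small small C => likes likes small small small small small small C   [C ::= small C]
likes likes small small small small small small C => likes likes small small small small small small small C   [C ::= small C]
likes likes small small small small small small small C => likes likes small small small small small small small likes   [C ::= likes]

S => likes likes C => likes likes small C => likes likes small small C => likes likes small small small C => likes likes small small small small C => likes likes small small small small small C => likes likes small small small small small small C => likes likes small small small small small small small C => likes likes small small small small small small small likes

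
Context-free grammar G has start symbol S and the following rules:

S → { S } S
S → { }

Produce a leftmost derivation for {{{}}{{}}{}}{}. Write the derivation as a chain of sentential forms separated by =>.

S => {S}S   [S → { S } S]
{S}S => {{S}S}S   [S → { S } S]
{{S}S}S => {{{}}S}S   [S → { }]
{{{}}S}S => {{{}}{S}S}S   [S → { S } S]
{{{}}{S}S}S => {{{}}{{}}S}S   [S → { }]
{{{}}{{}}S}S => {{{}}{{}}{}}S   [S → { }]
{{{}}{{}}{}}S => {{{}}{{}}{}}{}   [S → { }]

S=>{S}S=>{{S}S}S=>{{{}}S}S=>{{{}}{S}S}S=>{{{}}{{}}S}S=>{{{}}{{}}{}}S=>{{{}}{{}}{}}{}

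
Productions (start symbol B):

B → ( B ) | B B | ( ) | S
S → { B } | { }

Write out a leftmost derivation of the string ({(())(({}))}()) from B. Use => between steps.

B => (B) => (BB) => (SB) => ({B}B) => ({BB}B) => ({(B)B}B) => ({(())B}B) => ({(())(B)}B) => ({(())((B))}B) => ({(())((S))}B) => ({(())(({}))}B) => ({(())(({}))}())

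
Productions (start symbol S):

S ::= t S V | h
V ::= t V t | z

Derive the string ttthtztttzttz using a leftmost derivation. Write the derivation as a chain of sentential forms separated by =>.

S => tSV => ttSVV => tttSVVV => ttthVVV => ttthtVtVV => ttthtztVV => ttthtzttVtV => ttthtztttVttV => ttthtztttzttV => ttthtztttzttz

S => tSV   [S ::= t S V]
tSV => ttSVV   [S ::= t S V]
ttSVV => tttSVVV   [S ::= t S V]
tttSVVV => ttthVVV   [S ::= h]
ttthVVV => ttthtVtVV   [V ::= t V t]
ttthtVtVV => ttthtztVV   [V ::= z]
ttthtztVV => ttthtzttVtV   [V ::= t V t]
ttthtzttVtV => ttthtztttVttV   [V ::= t V t]
ttthtztttVttV => ttthtztttzttV   [V ::= z]
ttthtztttzttV => ttthtztttzttz   [V ::= z]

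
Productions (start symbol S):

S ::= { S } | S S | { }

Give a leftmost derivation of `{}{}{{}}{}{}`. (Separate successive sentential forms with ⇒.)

S ⇒ SS ⇒ {}S ⇒ {}SS ⇒ {}SSS ⇒ {}{}SS ⇒ {}{}SSS ⇒ {}{}{S}SS ⇒ {}{}{{}}SS ⇒ {}{}{{}}{}S ⇒ {}{}{{}}{}{}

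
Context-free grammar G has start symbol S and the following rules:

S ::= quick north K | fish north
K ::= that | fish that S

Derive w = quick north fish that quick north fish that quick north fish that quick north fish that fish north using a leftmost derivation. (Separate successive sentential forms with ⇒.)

S ⇒ quick north K   [S ::= quick north K]
quick north K ⇒ quick north fish that S   [K ::= fish that S]
quick north fish that S ⇒ quick north fish that quick north K   [S ::= quick north K]
quick north fish that quick north K ⇒ quick north fish that quick north fish that S   [K ::= fish that S]
quick north fish that quick north fish that S ⇒ quick north fish that quick north fish that quick north K   [S ::= quick north K]
quick north fish that quick north fish that quick north K ⇒ quick north fish that quick north fish that quick north fish that S   [K ::= fish that S]
quick north fish that quick north fish that quick north fish that S ⇒ quick north fish that quick north fish that quick north fish that quick north K   [S ::= quick north K]
quick north fish that quick north fish that quick north fish that quick north K ⇒ quick north fish that quick north fish that quick north fish that quick north fish that S   [K ::= fish that S]
quick north fish that quick north fish that quick north fish that quick north fish that S ⇒ quick north fish that quick north fish that quick north fish that quick north fish that fish north   [S ::= fish north]

S ⇒ quick north K ⇒ quick north fish that S ⇒ quick north fish that quick north K ⇒ quick north fish that quick north fish that S ⇒ quick north fish that quick north fish that quick north K ⇒ quick north fish that quick north fish that quick north fish that S ⇒ quick north fish that quick north fish that quick north fish that quick north K ⇒ quick north fish that quick north fish that quick north fish that quick north fish that S ⇒ quick north fish that quick north fish that quick north fish that quick north fish that fish north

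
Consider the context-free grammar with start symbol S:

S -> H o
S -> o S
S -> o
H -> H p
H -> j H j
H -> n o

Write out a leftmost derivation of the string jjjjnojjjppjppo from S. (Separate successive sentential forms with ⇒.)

S⇒Ho⇒Hpo⇒Hppo⇒jHjppo⇒jHpjppo⇒jHppjppo⇒jjHjppjppo⇒jjjHjjppjppo⇒jjjjHjjjppjppo⇒jjjjnojjjppjppo

S ⇒ Ho   [S -> H o]
Ho ⇒ Hpo   [H -> H p]
Hpo ⇒ Hppo   [H -> H p]
Hppo ⇒ jHjppo   [H -> j H j]
jHjppo ⇒ jHpjppo   [H -> H p]
jHpjppo ⇒ jHppjppo   [H -> H p]
jHppjppo ⇒ jjHjppjppo   [H -> j H j]
jjHjppjppo ⇒ jjjHjjppjppo   [H -> j H j]
jjjHjjppjppo ⇒ jjjjHjjjppjppo   [H -> j H j]
jjjjHjjjppjppo ⇒ jjjjnojjjppjppo   [H -> n o]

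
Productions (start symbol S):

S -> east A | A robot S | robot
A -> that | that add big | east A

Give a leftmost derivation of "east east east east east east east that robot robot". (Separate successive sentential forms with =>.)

S => A robot S => east A robot S => east east A robot S => east east east A robot S => east east east east A robot S => east east east east east A robot S => east east east east east east A robot S => east east east east east east east A robot S => east east east east east east east that robot S => east east east east east east east that robot robot

S => A robot S   [S -> A robot S]
A robot S => east A robot S   [A -> east A]
east A robot S => east east A robot S   [A -> east A]
east east A robot S => east east east A robot S   [A -> east A]
east east east A robot S => east east east east A robot S   [A -> east A]
east east east east A robot S => east east east east east A robot S   [A -> east A]
east east east east east A robot S => east east east east east east A robot S   [A -> east A]
east east east east east east A robot S => east east east east east east east A robot S   [A -> east A]
east east east east east east east A robot S => east east east east east east east that robot S   [A -> that]
east east east east east east east that robot S => east east east east east east east that robot robot   [S -> robot]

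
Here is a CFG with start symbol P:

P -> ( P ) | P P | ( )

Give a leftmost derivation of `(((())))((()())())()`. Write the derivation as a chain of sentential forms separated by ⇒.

P⇒PP⇒PPP⇒(P)PP⇒((P))PP⇒(((P)))PP⇒(((())))PP⇒(((())))(P)P⇒(((())))(PP)P⇒(((())))((P)P)P⇒(((())))((PP)P)P⇒(((())))((()P)P)P⇒(((())))((()())P)P⇒(((())))((()())())P⇒(((())))((()())())()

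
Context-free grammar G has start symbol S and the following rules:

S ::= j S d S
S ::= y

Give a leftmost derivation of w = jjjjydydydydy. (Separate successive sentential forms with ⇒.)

S ⇒ jSdS ⇒ jjSdSdS ⇒ jjjSdSdSdS ⇒ jjjjSdSdSdSdS ⇒ jjjjydSdSdSdS ⇒ jjjjydydSdSdS ⇒ jjjjydydydSdS ⇒ jjjjydydydydS ⇒ jjjjydydydydy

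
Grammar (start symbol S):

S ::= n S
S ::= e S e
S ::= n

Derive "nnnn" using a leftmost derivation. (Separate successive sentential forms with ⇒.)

S ⇒ nS   [S ::= n S]
nS ⇒ nnS   [S ::= n S]
nnS ⇒ nnnS   [S ::= n S]
nnnS ⇒ nnnn   [S ::= n]

S ⇒ nS ⇒ nnS ⇒ nnnS ⇒ nnnn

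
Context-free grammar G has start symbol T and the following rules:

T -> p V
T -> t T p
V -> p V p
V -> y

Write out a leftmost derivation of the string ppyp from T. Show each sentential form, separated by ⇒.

T⇒pV⇒ppVp⇒ppyp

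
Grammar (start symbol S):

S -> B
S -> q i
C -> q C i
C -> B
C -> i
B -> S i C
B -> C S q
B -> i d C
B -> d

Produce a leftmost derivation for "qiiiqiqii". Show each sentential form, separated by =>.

S => B   [S -> B]
B => SiC   [B -> S i C]
SiC => qiiC   [S -> q i]
qiiC => qiiB   [C -> B]
qiiB => qiiSiC   [B -> S i C]
qiiSiC => qiiBiC   [S -> B]
qiiBiC => qiiCSqiC   [B -> C S q]
qiiCSqiC => qiiiSqiC   [C -> i]
qiiiSqiC => qiiiqiqiC   [S -> q i]
qiiiqiqiC => qiiiqiqii   [C -> i]

S => B => SiC => qiiC => qiiB => qiiSiC => qiiBiC => qiiCSqiC => qiiiSqiC => qiiiqiqiC => qiiiqiqii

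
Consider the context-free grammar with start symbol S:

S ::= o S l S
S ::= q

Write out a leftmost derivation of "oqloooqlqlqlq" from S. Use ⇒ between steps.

S ⇒ oSlS ⇒ oqlS ⇒ oqloSlS ⇒ oqlooSlSlS ⇒ oqloooSlSlSlS ⇒ oqloooqlSlSlS ⇒ oqloooqlqlSlS ⇒ oqloooqlqlqlS ⇒ oqloooqlqlqlq

S ⇒ oSlS   [S ::= o S l S]
oSlS ⇒ oqlS   [S ::= q]
oqlS ⇒ oqloSlS   [S ::= o S l S]
oqloSlS ⇒ oqlooSlSlS   [S ::= o S l S]
oqlooSlSlS ⇒ oqloooSlSlSlS   [S ::= o S l S]
oqloooSlSlSlS ⇒ oqloooqlSlSlS   [S ::= q]
oqloooqlSlSlS ⇒ oqloooqlqlSlS   [S ::= q]
oqloooqlqlSlS ⇒ oqloooqlqlqlS   [S ::= q]
oqloooqlqlqlS ⇒ oqloooqlqlqlq   [S ::= q]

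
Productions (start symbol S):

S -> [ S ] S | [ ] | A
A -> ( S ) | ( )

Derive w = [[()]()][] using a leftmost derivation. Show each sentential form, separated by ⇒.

S⇒[S]S⇒[[S]S]S⇒[[A]S]S⇒[[()]S]S⇒[[()]A]S⇒[[()]()]S⇒[[()]()][]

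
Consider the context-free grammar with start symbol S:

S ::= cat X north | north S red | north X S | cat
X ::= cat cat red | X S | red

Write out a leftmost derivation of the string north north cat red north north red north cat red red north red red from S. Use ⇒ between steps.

S ⇒ north S red   [S ::= north S red]
north S red ⇒ north north S red red   [S ::= north S red]
north north S red red ⇒ north north cat X north red red   [S ::= cat X north]
north north cat X north red red ⇒ north north cat X S north red red   [X ::= X S]
north north cat X S north red red ⇒ north north cat red S north red red   [X ::= red]
north north cat red S north red red ⇒ north north cat red north S red north red red   [S ::= north S red]
north north cat red north S red north red red ⇒ north north cat red north north X S red north red red   [S ::= north X S]
north north cat red north north X S red north red red ⇒ north north cat red north north red S red north red red   [X ::= red]
north north cat red north north red S red north red red ⇒ north north cat red north north red north S red red north red red   [S ::= north S red]
north north cat red north north red north S red red north red red ⇒ north north cat red north north red north cat red red north red red   [S ::= cat]

S ⇒ north S red ⇒ north north S red red ⇒ north north cat X north red red ⇒ north north cat X S north red red ⇒ north north cat red S north red red ⇒ north north cat red north S red north red red ⇒ north north cat red north north X S red north red red ⇒ north north cat red north north red S red north red red ⇒ north north cat red north north red north S red red north red red ⇒ north north cat red north north red north cat red red north red red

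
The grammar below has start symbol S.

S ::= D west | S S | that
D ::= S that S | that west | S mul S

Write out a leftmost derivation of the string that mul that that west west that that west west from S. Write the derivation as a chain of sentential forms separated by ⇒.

S ⇒ D west ⇒ S mul S west ⇒ that mul S west ⇒ that mul D west west ⇒ that mul S that S west west ⇒ that mul S S that S west west ⇒ that mul that S that S west west ⇒ that mul that D west that S west west ⇒ that mul that that west west that S west west ⇒ that mul that that west west that that west west

S ⇒ D west   [S ::= D west]
D west ⇒ S mul S west   [D ::= S mul S]
S mul S west ⇒ that mul S west   [S ::= that]
that mul S west ⇒ that mul D west west   [S ::= D west]
that mul D west west ⇒ that mul S that S west west   [D ::= S that S]
that mul S that S west west ⇒ that mul S S that S west west   [S ::= S S]
that mul S S that S west west ⇒ that mul that S that S west west   [S ::= that]
that mul that S that S west west ⇒ that mul that D west that S west west   [S ::= D west]
that mul that D west that S west west ⇒ that mul that that west west that S west west   [D ::= that west]
that mul that that west west that S west west ⇒ that mul that that west west that that west west   [S ::= that]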